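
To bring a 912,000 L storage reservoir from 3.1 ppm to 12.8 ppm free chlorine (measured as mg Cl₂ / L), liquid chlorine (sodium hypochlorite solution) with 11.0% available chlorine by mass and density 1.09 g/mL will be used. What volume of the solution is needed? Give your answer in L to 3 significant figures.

Chlorine deficit: 12.8 − 3.1 = 9.7 ppm = 9.7 mg/L as Cl₂.
Cl₂ equivalent needed: 9.7 mg/L × 912,000 L = 8,846,000 mg = 8846 g.
Product at 11.0% available chlorine: 8846 / 0.11 = 80,420 g.
Volume at density 1.09 g/mL: 80,420 g ÷ 1.09 g/mL = 73,780 mL.

73.8 L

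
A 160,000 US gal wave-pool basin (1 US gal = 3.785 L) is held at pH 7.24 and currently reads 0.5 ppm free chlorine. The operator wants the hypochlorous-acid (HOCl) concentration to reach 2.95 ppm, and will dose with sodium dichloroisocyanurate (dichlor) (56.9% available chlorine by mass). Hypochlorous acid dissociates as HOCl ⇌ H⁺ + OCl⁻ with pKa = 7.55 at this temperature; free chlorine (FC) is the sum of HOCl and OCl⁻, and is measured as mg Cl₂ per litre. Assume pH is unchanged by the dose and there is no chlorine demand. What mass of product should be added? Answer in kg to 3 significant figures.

Volume: 160,000 US gal × 3.785 L/gal = 605,600 L.
[OCl⁻]/[HOCl] = 10^(pH − pKa) = 10^(7.24 − 7.55) = 0.4898; fraction as HOCl = 1/(1 + 0.4898) = 0.6712.
Free chlorine required for 2.95 ppm HOCl: 2.95 / 0.6712 = 4.395 ppm.
FC to add: 4.395 − 0.5 = 3.895 mg/L as Cl₂.
Cl₂ equivalent: 3.895 mg/L × 605,600 L = 2359 g.
Product at 56.9% available Cl: 2359 / 0.569 = 4145 g.

4.15 kg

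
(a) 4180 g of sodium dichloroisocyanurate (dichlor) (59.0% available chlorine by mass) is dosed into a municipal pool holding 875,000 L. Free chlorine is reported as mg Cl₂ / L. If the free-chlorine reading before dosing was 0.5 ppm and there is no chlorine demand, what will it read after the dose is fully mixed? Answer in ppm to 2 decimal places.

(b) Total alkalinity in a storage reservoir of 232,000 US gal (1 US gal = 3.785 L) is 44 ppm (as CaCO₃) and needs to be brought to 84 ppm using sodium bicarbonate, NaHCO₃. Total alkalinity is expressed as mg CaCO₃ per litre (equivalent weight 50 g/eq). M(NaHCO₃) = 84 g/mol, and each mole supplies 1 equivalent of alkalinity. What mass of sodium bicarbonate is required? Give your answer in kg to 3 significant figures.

(a) 3.32 ppm; (b) 59.0 kg

(a) Available chlorine delivered: 4180 g × 0.59 = 2466 g as Cl₂.
(a) Concentration rise: 2466 g / 875,000 L = 2.819 mg/L = 2.82 ppm.
(a) Final FC: 0.5 + 2.82 = 3.32 ppm.

(b) Volume: 232,000 US gal × 3.785 L/gal = 878,120 L.
(b) Alkalinity to add: (84 − 44) = 40 mg/L as CaCO₃ × 878,120 L = 35,120 g as CaCO₃.
(b) Equivalents: 35,120 g ÷ 50 g/eq = 702.5 eq.
(b) NaHCO₃ supplies 1 eq per mole → 702.5 mol.
(b) Mass: 702.5 mol × 84 g/mol = 59,010 g.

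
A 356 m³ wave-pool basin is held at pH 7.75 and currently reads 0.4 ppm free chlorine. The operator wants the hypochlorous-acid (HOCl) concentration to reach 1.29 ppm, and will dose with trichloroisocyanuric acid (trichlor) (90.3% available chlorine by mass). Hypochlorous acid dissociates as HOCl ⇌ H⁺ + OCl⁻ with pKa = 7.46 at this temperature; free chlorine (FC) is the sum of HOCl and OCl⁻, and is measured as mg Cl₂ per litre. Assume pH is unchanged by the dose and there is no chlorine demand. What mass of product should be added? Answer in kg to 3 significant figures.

1.34 kg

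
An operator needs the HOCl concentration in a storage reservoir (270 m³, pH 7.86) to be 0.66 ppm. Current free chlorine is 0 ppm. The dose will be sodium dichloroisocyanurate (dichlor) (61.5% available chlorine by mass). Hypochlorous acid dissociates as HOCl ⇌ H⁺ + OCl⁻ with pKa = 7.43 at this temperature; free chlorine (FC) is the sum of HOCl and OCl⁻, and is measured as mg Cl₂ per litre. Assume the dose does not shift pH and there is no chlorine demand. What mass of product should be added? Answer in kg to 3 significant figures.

1.07 kg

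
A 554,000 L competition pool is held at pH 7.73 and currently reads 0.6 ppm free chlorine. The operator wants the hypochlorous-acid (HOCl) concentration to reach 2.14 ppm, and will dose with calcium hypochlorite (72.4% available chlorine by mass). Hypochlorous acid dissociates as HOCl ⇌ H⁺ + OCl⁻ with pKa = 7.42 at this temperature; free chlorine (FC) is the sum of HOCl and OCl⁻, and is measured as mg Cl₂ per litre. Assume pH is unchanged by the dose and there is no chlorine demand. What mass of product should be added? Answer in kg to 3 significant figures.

4.52 kg

[OCl⁻]/[HOCl] = 10^(pH − pKa) = 10^(7.73 − 7.42) = 2.042; fraction as HOCl = 1/(1 + 2.042) = 0.3288.
Free chlorine required for 2.14 ppm HOCl: 2.14 / 0.3288 = 6.509 ppm.
FC to add: 6.509 − 0.6 = 5.909 mg/L as Cl₂.
Cl₂ equivalent: 5.909 mg/L × 554,000 L = 3274 g.
Product at 72.4% available Cl: 3274 / 0.724 = 4522 g.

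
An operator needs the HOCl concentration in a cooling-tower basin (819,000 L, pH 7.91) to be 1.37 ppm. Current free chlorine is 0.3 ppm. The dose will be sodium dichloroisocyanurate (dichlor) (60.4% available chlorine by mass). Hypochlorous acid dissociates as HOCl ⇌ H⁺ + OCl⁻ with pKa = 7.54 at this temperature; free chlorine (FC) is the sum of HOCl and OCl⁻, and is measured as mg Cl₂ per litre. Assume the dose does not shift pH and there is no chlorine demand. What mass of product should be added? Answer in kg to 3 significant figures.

[OCl⁻]/[HOCl] = 10^(pH − pKa) = 10^(7.91 − 7.54) = 2.344; fraction as HOCl = 1/(1 + 2.344) = 0.299.
Free chlorine required for 1.37 ppm HOCl: 1.37 / 0.299 = 4.582 ppm.
FC to add: 4.582 − 0.3 = 4.282 mg/L as Cl₂.
Cl₂ equivalent: 4.282 mg/L × 819,000 L = 3507 g.
Product at 60.4% available Cl: 3507 / 0.604 = 5806 g.

5.81 kg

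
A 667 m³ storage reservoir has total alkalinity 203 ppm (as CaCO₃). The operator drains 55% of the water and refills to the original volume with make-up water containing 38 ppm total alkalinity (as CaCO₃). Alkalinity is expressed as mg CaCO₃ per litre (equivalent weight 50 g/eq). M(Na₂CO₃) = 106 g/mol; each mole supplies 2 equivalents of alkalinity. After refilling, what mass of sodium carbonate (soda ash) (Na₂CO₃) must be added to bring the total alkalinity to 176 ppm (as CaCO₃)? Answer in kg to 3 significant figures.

45.1 kg

Volume: 667 m³ = 667,000 L.
After draining 55% and refilling: 203 × 0.45 + 38 × 0.55 = 112.25 ppm.
Deficit to target: 176 − 112.25 = 63.75 mg/L.
As CaCO₃: 63.75 mg/L × 667,000 L = 42,520 g; ÷ 50 g/eq ÷ 2 = 425.2 mol Na₂CO₃.
Mass: 425.2 × 106 = 45,070 g.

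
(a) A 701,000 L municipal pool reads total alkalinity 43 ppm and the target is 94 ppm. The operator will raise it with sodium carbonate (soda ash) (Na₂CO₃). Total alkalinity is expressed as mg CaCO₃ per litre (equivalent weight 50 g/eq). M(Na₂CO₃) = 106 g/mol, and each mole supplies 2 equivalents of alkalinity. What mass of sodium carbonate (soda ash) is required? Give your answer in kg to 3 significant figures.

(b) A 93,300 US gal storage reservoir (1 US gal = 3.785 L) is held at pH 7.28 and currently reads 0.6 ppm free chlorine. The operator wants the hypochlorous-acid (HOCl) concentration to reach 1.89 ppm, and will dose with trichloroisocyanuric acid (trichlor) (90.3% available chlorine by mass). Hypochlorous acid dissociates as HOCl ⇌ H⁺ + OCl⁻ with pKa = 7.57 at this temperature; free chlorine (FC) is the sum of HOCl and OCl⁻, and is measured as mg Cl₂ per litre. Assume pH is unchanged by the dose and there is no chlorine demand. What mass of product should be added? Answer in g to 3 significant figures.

(a) Alkalinity to add: (94 − 43) = 51 mg/L as CaCO₃ × 701,000 L = 35,750 g as CaCO₃.
(a) Equivalents: 35,750 g ÷ 50 g/eq = 715 eq.
(a) Each mole of Na₂CO₃ supplies 2 eq, so 715 / 2 = 357.5 mol.
(a) Mass: 357.5 mol × 106 g/mol = 37,900 g.

(b) Volume: 93,300 US gal × 3.785 L/gal = 353,140 L.
(b) [OCl⁻]/[HOCl] = 10^(pH − pKa) = 10^(7.28 − 7.57) = 0.5129; fraction as HOCl = 1/(1 + 0.5129) = 0.661.
(b) Free chlorine required for 1.89 ppm HOCl: 1.89 / 0.661 = 2.859 ppm.
(b) FC to add: 2.859 − 0.6 = 2.259 mg/L as Cl₂.
(b) Cl₂ equivalent: 2.259 mg/L × 353,140 L = 797.9 g.
(b) Product at 90.3% available Cl: 797.9 / 0.903 = 883.6 g.

(a) 37.9 kg; (b) 884 g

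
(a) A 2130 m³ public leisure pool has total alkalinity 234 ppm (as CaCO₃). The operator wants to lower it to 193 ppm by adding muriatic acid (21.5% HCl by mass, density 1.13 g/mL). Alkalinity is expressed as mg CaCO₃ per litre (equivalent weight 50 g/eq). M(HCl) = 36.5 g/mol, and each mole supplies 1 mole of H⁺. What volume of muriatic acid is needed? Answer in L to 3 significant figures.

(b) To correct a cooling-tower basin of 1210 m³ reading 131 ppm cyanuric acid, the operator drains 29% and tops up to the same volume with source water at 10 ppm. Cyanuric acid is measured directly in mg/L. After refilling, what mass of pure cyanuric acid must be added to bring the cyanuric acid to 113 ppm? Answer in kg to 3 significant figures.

(a) 262 L; (b) 20.7 kg

(a) Volume: 2130 m³ = 2,130,000 L.
(a) Alkalinity to neutralize: (234 − 193) = 41 mg/L as CaCO₃ × 2,130,000 L = 87,330 g as CaCO₃.
(a) Equivalents of H⁺ required: 87,330 ÷ 50 g/eq = 1747 eq = 1747 mol HCl.
(a) Mass of HCl: 1747 × 36.5 = 63,750 g.
(a) Mass of 21.5% solution: 63,750 / 0.215 = 296,500 g.
(a) Volume: 296,500 g ÷ 1.13 g/mL = 262,400 mL.

(b) Volume: 1210 m³ = 1,210,000 L.
(b) After draining 29% and refilling: 131 × 0.71 + 10 × 0.29 = 95.91 ppm.
(b) Deficit to target: 113 − 95.91 = 17.09 mg/L.
(b) Mass: 17.09 mg/L × 1,210,000 L = 20,680 g cyanuric acid.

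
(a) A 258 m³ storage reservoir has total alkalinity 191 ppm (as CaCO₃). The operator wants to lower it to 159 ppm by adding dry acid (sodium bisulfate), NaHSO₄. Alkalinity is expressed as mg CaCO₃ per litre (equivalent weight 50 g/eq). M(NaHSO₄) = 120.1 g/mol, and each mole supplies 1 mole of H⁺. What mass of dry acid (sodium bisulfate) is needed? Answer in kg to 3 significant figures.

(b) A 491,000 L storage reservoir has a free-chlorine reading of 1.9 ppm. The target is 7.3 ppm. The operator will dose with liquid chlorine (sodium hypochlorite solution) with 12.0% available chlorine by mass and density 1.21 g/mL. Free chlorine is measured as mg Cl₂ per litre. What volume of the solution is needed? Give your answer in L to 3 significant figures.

(a) 19.8 kg; (b) 18.3 L

(a) Volume: 258 m³ = 258,000 L.
(a) Alkalinity to neutralize: (191 − 159) = 32 mg/L as CaCO₃ × 258,000 L = 8256 g as CaCO₃.
(a) Equivalents of H⁺ required: 8256 ÷ 50 g/eq = 165.1 eq = 165.1 mol NaHSO₄.
(a) Mass of NaHSO₄: 165.1 × 120.1 = 19,830 g.

(b) Chlorine deficit: 7.3 − 1.9 = 5.4 ppm = 5.4 mg/L as Cl₂.
(b) Cl₂ equivalent needed: 5.4 mg/L × 491,000 L = 2,651,000 mg = 2651 g.
(b) Product at 12.0% available chlorine: 2651 / 0.12 = 22,100 g.
(b) Volume at density 1.21 g/mL: 22,100 g ÷ 1.21 g/mL = 18,260 mL.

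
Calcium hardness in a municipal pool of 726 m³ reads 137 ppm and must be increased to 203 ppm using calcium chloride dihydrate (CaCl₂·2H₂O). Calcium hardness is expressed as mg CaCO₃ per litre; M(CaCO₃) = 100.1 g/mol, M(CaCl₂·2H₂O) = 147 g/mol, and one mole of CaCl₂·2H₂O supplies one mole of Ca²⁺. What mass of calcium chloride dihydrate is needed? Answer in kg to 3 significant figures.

70.4 kg

Volume: 726 m³ = 726,000 L.
Hardness to add: (203 − 137) = 66 mg/L as CaCO₃ × 726,000 L = 47,920 g as CaCO₃.
Moles of Ca²⁺ (1 mol Ca²⁺ ≡ 1 mol CaCO₃): 47,920 / 100.1 g/mol = 478.7 mol.
Mass of CaCl₂·2H₂O: 478.7 × 147 = 70,370 g.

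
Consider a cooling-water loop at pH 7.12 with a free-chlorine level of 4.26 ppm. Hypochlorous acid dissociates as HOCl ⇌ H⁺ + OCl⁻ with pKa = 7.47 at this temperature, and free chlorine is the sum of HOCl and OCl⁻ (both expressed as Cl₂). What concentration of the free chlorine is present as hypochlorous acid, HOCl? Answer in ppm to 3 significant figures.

[OCl⁻]/[HOCl] = 10^(pH − pKa) = 10^(7.12 − 7.47) = 10^-0.35 = 0.4467.
Fraction as HOCl = 1 / (1 + 0.4467) = 0.6912.
HOCl = 0.6912 × 4.26 ppm = 2.945 ppm.

2.94 ppm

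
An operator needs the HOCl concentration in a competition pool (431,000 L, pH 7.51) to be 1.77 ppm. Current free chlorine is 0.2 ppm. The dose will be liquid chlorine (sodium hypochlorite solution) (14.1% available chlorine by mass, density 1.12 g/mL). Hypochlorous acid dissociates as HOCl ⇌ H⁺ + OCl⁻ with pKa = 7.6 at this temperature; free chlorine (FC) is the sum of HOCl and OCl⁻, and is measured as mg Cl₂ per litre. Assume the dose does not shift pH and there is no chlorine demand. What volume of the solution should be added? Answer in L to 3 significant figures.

[OCl⁻]/[HOCl] = 10^(pH − pKa) = 10^(7.51 − 7.6) = 0.8128; fraction as HOCl = 1/(1 + 0.8128) = 0.5516.
Free chlorine required for 1.77 ppm HOCl: 1.77 / 0.5516 = 3.209 ppm.
FC to add: 3.209 − 0.2 = 3.009 mg/L as Cl₂.
Cl₂ equivalent: 3.009 mg/L × 431,000 L = 1297 g.
Product at 14.1% available Cl: 1297 / 0.141 = 9197 g.
Volume: 9197 g ÷ 1.12 g/mL = 8211 mL.

8.21 L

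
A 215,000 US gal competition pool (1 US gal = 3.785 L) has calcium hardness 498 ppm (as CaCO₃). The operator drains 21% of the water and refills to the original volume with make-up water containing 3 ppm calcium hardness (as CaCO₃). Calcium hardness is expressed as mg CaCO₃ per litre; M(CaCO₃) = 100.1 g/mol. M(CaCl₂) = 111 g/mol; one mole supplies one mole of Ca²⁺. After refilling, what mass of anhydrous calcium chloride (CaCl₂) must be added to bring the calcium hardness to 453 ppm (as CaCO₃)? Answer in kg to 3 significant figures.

Volume: 215,000 US gal × 3.785 L/gal = 813,775 L.
After draining 21% and refilling: 498 × 0.79 + 3 × 0.21 = 394.05 ppm.
Deficit to target: 453 − 394.05 = 58.95 mg/L.
As CaCO₃: 58.95 mg/L × 813,775 L = 47,970 g; ÷ 100.1 = 479.2 mol Ca²⁺.
Mass: 479.2 × 111 = 53,200 g.

53.2 kg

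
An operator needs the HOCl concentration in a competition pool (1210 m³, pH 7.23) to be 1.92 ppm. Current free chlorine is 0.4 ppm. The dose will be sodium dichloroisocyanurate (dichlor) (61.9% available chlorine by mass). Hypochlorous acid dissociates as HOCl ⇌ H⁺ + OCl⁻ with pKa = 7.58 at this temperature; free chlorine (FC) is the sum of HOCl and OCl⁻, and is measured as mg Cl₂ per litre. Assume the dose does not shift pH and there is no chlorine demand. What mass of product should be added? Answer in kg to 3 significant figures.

4.65 kg

Volume: 1210 m³ = 1,210,000 L.
[OCl⁻]/[HOCl] = 10^(pH − pKa) = 10^(7.23 − 7.58) = 0.4467; fraction as HOCl = 1/(1 + 0.4467) = 0.6912.
Free chlorine required for 1.92 ppm HOCl: 1.92 / 0.6912 = 2.778 ppm.
FC to add: 2.778 − 0.4 = 2.378 mg/L as Cl₂.
Cl₂ equivalent: 2.378 mg/L × 1,210,000 L = 2877 g.
Product at 61.9% available Cl: 2877 / 0.619 = 4648 g.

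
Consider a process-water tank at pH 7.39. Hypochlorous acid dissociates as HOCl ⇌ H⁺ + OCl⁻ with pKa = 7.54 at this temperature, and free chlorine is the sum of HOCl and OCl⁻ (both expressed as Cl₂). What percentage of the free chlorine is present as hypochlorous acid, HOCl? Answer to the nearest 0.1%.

58.5%

[OCl⁻]/[HOCl] = 10^(pH − pKa) = 10^(7.39 − 7.54) = 10^-0.15 = 0.7079.
Fraction as HOCl = 1 / (1 + 0.7079) = 0.5855.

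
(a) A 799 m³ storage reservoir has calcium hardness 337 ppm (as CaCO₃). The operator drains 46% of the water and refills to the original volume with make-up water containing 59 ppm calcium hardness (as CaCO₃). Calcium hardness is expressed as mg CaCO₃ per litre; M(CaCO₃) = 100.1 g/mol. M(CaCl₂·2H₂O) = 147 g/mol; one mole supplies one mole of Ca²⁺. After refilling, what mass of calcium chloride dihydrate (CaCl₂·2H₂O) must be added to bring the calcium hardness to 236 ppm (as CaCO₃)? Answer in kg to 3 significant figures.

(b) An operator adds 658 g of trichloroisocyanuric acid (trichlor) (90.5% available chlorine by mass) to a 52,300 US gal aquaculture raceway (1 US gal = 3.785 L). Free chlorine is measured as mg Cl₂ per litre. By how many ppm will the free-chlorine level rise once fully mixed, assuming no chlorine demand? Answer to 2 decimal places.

(a) 31.5 kg; (b) 3.01 ppm

(a) Volume: 799 m³ = 799,000 L.
(a) After draining 46% and refilling: 337 × 0.54 + 59 × 0.46 = 209.12 ppm.
(a) Deficit to target: 236 − 209.12 = 26.88 mg/L.
(a) As CaCO₃: 26.88 mg/L × 799,000 L = 21,480 g; ÷ 100.1 = 214.6 mol Ca²⁺.
(a) Mass: 214.6 × 147 = 31,540 g.

(b) Volume: 52,300 US gal × 3.785 L/gal = 197,956 L.
(b) Available chlorine delivered: 658 g × 0.905 = 595.5 g as Cl₂.
(b) Concentration rise: 595.5 g / 197,956 L = 3.008 mg/L = 3.01 ppm.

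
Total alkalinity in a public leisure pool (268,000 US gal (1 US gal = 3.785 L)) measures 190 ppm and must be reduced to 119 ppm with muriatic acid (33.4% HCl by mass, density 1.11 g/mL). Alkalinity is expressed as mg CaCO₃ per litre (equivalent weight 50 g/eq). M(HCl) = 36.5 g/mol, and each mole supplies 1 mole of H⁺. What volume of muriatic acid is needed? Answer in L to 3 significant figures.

142 L

Volume: 268,000 US gal × 3.785 L/gal = 1,014,380 L.
Alkalinity to neutralize: (190 − 119) = 71 mg/L as CaCO₃ × 1,014,380 L = 72,020 g as CaCO₃.
Equivalents of H⁺ required: 72,020 ÷ 50 g/eq = 1440 eq = 1440 mol HCl.
Mass of HCl: 1440 × 36.5 = 52,580 g.
Mass of 33.4% solution: 52,580 / 0.334 = 157,400 g.
Volume: 157,400 g ÷ 1.11 g/mL = 141,800 mL.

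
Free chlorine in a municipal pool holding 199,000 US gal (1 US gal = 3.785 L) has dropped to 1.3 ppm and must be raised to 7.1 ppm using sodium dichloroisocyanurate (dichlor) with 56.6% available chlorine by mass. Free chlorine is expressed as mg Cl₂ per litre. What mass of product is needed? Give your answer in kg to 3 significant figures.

7.72 kg

Volume: 199,000 US gal × 3.785 L/gal = 753,215 L.
Chlorine deficit: 7.1 − 1.3 = 5.8 ppm = 5.8 mg/L as Cl₂.
Cl₂ equivalent needed: 5.8 mg/L × 753,215 L = 4,369,000 mg = 4369 g.
Product at 56.6% available chlorine: 4369 / 0.566 = 7718 g.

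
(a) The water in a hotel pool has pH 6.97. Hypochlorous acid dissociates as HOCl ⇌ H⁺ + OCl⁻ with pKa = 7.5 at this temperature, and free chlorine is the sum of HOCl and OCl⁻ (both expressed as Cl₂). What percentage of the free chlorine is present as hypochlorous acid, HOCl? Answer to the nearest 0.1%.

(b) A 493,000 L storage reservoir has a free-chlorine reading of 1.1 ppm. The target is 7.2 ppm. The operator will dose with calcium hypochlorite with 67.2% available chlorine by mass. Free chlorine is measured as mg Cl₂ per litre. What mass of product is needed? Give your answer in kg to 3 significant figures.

(a) [OCl⁻]/[HOCl] = 10^(pH − pKa) = 10^(6.97 − 7.5) = 10^-0.53 = 0.2951.
(a) Fraction as HOCl = 1 / (1 + 0.2951) = 0.7721.

(b) Chlorine deficit: 7.2 − 1.1 = 6.1 ppm = 6.1 mg/L as Cl₂.
(b) Cl₂ equivalent needed: 6.1 mg/L × 493,000 L = 3,007,000 mg = 3007 g.
(b) Product at 67.2% available chlorine: 3007 / 0.672 = 4475 g.

(a) 77.2%; (b) 4.48 kg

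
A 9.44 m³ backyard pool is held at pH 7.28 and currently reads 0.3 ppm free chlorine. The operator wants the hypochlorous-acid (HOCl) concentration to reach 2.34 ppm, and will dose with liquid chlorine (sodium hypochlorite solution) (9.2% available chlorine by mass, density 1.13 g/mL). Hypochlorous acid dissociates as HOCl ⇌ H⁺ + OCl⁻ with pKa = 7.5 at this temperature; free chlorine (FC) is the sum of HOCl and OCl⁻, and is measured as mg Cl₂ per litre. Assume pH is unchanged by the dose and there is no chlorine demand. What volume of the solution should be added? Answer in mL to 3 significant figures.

Volume: 9.44 m³ = 9,440 L.
[OCl⁻]/[HOCl] = 10^(pH − pKa) = 10^(7.28 − 7.5) = 0.6026; fraction as HOCl = 1/(1 + 0.6026) = 0.624.
Free chlorine required for 2.34 ppm HOCl: 2.34 / 0.624 = 3.75 ppm.
FC to add: 3.75 − 0.3 = 3.45 mg/L as Cl₂.
Cl₂ equivalent: 3.45 mg/L × 9,440 L = 32.57 g.
Product at 9.2% available Cl: 32.57 / 0.092 = 354 g.
Volume: 354 g ÷ 1.13 g/mL = 313.3 mL.

313 mL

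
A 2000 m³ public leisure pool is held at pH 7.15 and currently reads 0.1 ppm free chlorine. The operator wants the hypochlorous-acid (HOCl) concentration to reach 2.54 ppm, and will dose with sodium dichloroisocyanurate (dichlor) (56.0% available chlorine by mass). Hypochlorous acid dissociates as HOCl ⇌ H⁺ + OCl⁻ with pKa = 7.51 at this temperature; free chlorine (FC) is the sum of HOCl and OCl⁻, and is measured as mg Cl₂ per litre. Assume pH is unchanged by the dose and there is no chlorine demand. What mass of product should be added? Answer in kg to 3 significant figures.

Volume: 2000 m³ = 2,000,000 L.
[OCl⁻]/[HOCl] = 10^(pH − pKa) = 10^(7.15 − 7.51) = 0.4365; fraction as HOCl = 1/(1 + 0.4365) = 0.6961.
Free chlorine required for 2.54 ppm HOCl: 2.54 / 0.6961 = 3.649 ppm.
FC to add: 3.649 − 0.1 = 3.549 mg/L as Cl₂.
Cl₂ equivalent: 3.549 mg/L × 2,000,000 L = 7098 g.
Product at 56.0% available Cl: 7098 / 0.56 = 12,670 g.

12.7 kg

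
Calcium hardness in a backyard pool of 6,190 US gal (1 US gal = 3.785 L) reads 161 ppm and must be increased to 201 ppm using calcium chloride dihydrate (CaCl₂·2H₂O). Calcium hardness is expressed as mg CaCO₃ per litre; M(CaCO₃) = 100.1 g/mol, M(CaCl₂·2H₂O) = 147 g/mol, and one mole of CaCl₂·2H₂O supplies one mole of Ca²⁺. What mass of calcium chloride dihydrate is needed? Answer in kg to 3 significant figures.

Volume: 6,190 US gal × 3.785 L/gal = 23,429 L.
Hardness to add: (201 − 161) = 40 mg/L as CaCO₃ × 23,429 L = 937.2 g as CaCO₃.
Moles of Ca²⁺ (1 mol Ca²⁺ ≡ 1 mol CaCO₃): 937.2 / 100.1 g/mol = 9.362 mol.
Mass of CaCl₂·2H₂O: 9.362 × 147 = 1376 g.

1.38 kg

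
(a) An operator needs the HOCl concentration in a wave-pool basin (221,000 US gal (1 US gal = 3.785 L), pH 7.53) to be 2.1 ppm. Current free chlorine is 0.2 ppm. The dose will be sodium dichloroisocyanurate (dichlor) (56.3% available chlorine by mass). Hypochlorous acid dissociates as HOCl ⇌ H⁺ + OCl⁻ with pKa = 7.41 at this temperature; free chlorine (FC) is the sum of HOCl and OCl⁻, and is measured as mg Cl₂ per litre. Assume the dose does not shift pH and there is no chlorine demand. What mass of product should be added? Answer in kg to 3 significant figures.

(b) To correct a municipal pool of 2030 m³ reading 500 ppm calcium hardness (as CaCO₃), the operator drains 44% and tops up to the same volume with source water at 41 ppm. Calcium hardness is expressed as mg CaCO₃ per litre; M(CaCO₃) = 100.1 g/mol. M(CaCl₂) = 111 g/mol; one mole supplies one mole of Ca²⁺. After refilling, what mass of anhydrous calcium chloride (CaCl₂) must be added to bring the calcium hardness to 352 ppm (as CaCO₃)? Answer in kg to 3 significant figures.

(a) 6.94 kg; (b) 121 kg

(a) Volume: 221,000 US gal × 3.785 L/gal = 836,485 L.
(a) [OCl⁻]/[HOCl] = 10^(pH − pKa) = 10^(7.53 − 7.41) = 1.318; fraction as HOCl = 1/(1 + 1.318) = 0.4314.
(a) Free chlorine required for 2.1 ppm HOCl: 2.1 / 0.4314 = 4.868 ppm.
(a) FC to add: 4.868 − 0.2 = 4.668 mg/L as Cl₂.
(a) Cl₂ equivalent: 4.668 mg/L × 836,485 L = 3905 g.
(a) Product at 56.3% available Cl: 3905 / 0.563 = 6936 g.

(b) Volume: 2030 m³ = 2,030,000 L.
(b) After draining 44% and refilling: 500 × 0.56 + 41 × 0.44 = 298.04 ppm.
(b) Deficit to target: 352 − 298.04 = 53.96 mg/L.
(b) As CaCO₃: 53.96 mg/L × 2,030,000 L = 109,500 g; ÷ 100.1 = 1094 mol Ca²⁺.
(b) Mass: 1094 × 111 = 121,500 g.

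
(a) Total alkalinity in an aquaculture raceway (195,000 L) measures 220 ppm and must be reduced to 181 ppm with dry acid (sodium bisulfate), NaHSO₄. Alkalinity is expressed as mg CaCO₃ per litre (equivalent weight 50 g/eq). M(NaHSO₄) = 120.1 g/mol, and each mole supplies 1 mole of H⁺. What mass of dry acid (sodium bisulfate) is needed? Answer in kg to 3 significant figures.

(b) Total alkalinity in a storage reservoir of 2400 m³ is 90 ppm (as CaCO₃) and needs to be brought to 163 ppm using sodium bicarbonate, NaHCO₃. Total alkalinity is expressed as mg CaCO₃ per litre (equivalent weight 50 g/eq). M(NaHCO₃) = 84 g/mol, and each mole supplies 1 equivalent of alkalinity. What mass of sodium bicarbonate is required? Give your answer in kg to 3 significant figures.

(a) Alkalinity to neutralize: (220 − 181) = 39 mg/L as CaCO₃ × 195,000 L = 7605 g as CaCO₃.
(a) Equivalents of H⁺ required: 7605 ÷ 50 g/eq = 152.1 eq = 152.1 mol NaHSO₄.
(a) Mass of NaHSO₄: 152.1 × 120.1 = 18,270 g.

(b) Volume: 2400 m³ = 2,400,000 L.
(b) Alkalinity to add: (163 − 90) = 73 mg/L as CaCO₃ × 2,400,000 L = 175,200 g as CaCO₃.
(b) Equivalents: 175,200 g ÷ 50 g/eq = 3504 eq.
(b) NaHCO₃ supplies 1 eq per mole → 3504 mol.
(b) Mass: 3504 mol × 84 g/mol = 294,300 g.

(a) 18.3 kg; (b) 294 kg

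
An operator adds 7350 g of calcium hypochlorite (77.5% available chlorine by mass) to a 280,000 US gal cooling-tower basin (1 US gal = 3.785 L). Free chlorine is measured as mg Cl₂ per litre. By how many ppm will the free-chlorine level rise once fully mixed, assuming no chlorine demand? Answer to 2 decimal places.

Volume: 280,000 US gal × 3.785 L/gal = 1,059,800 L.
Available chlorine delivered: 7350 g × 0.775 = 5696 g as Cl₂.
Concentration rise: 5696 g / 1,059,800 L = 5.375 mg/L = 5.37 ppm.

5.37 ppm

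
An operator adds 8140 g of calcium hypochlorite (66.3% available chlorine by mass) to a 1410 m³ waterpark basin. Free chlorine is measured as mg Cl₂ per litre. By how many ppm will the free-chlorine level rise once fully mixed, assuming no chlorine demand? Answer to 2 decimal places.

3.83 ppm

Volume: 1410 m³ = 1,410,000 L.
Available chlorine delivered: 8140 g × 0.663 = 5397 g as Cl₂.
Concentration rise: 5397 g / 1,410,000 L = 3.828 mg/L = 3.83 ppm.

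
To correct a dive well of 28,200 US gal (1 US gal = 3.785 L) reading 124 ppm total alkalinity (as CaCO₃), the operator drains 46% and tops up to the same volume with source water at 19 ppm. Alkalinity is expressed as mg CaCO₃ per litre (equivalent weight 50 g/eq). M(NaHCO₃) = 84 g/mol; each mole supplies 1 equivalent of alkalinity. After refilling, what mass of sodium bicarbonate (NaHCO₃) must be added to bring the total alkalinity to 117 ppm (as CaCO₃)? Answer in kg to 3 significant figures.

7.41 kg

Volume: 28,200 US gal × 3.785 L/gal = 106,737 L.
After draining 46% and refilling: 124 × 0.54 + 19 × 0.46 = 75.7 ppm.
Deficit to target: 117 − 75.7 = 41.3 mg/L.
As CaCO₃: 41.3 mg/L × 106,737 L = 4408 g; ÷ 50 g/eq ÷ 1 = 88.16 mol NaHCO₃.
Mass: 88.16 × 84 = 7406 g.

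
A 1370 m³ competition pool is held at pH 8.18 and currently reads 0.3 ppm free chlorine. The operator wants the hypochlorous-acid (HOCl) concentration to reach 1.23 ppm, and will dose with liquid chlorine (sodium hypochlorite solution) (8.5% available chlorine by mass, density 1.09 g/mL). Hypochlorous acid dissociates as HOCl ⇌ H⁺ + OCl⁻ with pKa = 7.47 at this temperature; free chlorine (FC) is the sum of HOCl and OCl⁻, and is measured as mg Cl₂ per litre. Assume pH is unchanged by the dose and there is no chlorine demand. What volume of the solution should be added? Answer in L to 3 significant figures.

107 L

Volume: 1370 m³ = 1,370,000 L.
[OCl⁻]/[HOCl] = 10^(pH − pKa) = 10^(8.18 − 7.47) = 5.129; fraction as HOCl = 1/(1 + 5.129) = 0.1632.
Free chlorine required for 1.23 ppm HOCl: 1.23 / 0.1632 = 7.538 ppm.
FC to add: 7.538 − 0.3 = 7.238 mg/L as Cl₂.
Cl₂ equivalent: 7.238 mg/L × 1,370,000 L = 9916 g.
Product at 8.5% available Cl: 9916 / 0.085 = 116,700 g.
Volume: 116,700 g ÷ 1.09 g/mL = 107,000 mL.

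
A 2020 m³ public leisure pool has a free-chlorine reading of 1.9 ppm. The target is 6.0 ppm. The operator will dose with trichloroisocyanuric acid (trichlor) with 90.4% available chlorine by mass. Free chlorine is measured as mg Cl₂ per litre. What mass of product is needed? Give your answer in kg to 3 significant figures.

Volume: 2020 m³ = 2,020,000 L.
Chlorine deficit: 6.0 − 1.9 = 4.1 ppm = 4.1 mg/L as Cl₂.
Cl₂ equivalent needed: 4.1 mg/L × 2,020,000 L = 8,282,000 mg = 8282 g.
Product at 90.4% available chlorine: 8282 / 0.904 = 9162 g.

9.16 kg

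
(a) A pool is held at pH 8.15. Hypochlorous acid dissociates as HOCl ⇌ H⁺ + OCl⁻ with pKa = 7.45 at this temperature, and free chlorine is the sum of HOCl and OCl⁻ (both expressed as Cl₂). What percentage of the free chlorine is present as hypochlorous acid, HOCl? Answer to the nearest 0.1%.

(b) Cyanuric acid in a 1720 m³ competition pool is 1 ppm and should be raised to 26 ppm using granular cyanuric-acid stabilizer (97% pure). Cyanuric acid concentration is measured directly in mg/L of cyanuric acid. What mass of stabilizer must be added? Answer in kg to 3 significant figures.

(a) [OCl⁻]/[HOCl] = 10^(pH − pKa) = 10^(8.15 − 7.45) = 10^0.70 = 5.012.
(a) Fraction as HOCl = 1 / (1 + 5.012) = 0.1663.

(b) Volume: 1720 m³ = 1,720,000 L.
(b) CYA to add: (26 − 1) = 25 mg/L × 1,720,000 L = 43,000 g cyanuric acid.
(b) At 97% purity: 43,000 / 0.97 = 44,330 g product.

(a) 16.6%; (b) 44.3 kg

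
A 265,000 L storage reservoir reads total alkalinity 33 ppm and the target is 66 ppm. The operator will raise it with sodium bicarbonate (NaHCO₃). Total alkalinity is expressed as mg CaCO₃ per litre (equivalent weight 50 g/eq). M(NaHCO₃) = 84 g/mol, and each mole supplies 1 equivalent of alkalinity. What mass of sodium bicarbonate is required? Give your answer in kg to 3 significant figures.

14.7 kg

Alkalinity to add: (66 − 33) = 33 mg/L as CaCO₃ × 265,000 L = 8745 g as CaCO₃.
Equivalents: 8745 g ÷ 50 g/eq = 174.9 eq.
NaHCO₃ supplies 1 eq per mole → 174.9 mol.
Mass: 174.9 mol × 84 g/mol = 14,690 g.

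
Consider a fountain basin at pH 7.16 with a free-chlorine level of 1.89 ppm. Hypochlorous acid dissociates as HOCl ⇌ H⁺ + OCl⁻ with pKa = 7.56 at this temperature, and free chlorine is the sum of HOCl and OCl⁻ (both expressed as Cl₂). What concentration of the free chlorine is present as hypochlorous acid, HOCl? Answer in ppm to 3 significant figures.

[OCl⁻]/[HOCl] = 10^(pH − pKa) = 10^(7.16 − 7.56) = 10^-0.40 = 0.3981.
Fraction as HOCl = 1 / (1 + 0.3981) = 0.7153.
HOCl = 0.7153 × 1.89 ppm = 1.352 ppm.

1.35 ppm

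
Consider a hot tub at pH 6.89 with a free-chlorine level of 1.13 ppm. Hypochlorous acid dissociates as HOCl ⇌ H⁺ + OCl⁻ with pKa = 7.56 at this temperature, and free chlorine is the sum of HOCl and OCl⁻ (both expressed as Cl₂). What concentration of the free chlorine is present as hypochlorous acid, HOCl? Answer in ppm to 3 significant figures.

0.931 ppm

[OCl⁻]/[HOCl] = 10^(pH − pKa) = 10^(6.89 − 7.56) = 10^-0.67 = 0.2138.
Fraction as HOCl = 1 / (1 + 0.2138) = 0.8239.
HOCl = 0.8239 × 1.13 ppm = 0.931 ppm.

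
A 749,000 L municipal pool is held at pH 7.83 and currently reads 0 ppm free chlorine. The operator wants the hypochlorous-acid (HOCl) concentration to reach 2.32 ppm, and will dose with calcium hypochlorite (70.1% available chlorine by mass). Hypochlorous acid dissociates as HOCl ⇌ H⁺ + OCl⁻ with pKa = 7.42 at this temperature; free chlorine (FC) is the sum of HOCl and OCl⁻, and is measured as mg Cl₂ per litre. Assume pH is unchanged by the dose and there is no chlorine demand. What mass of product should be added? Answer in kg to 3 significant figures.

[OCl⁻]/[HOCl] = 10^(pH − pKa) = 10^(7.83 − 7.42) = 2.57; fraction as HOCl = 1/(1 + 2.57) = 0.2801.
Free chlorine required for 2.32 ppm HOCl: 2.32 / 0.2801 = 8.283 ppm.
FC to add: 8.283 − 0 = 8.283 mg/L as Cl₂.
Cl₂ equivalent: 8.283 mg/L × 749,000 L = 6204 g.
Product at 70.1% available Cl: 6204 / 0.701 = 8851 g.

8.85 kg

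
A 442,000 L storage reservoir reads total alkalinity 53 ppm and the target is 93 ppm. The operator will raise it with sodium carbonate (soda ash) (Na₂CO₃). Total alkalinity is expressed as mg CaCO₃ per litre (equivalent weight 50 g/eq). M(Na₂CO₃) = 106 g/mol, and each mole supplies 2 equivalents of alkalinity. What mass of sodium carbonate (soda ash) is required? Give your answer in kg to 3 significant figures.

18.7 kg

Alkalinity to add: (93 − 53) = 40 mg/L as CaCO₃ × 442,000 L = 17,680 g as CaCO₃.
Equivalents: 17,680 g ÷ 50 g/eq = 353.6 eq.
Each mole of Na₂CO₃ supplies 2 eq, so 353.6 / 2 = 176.8 mol.
Mass: 176.8 mol × 106 g/mol = 18,740 g.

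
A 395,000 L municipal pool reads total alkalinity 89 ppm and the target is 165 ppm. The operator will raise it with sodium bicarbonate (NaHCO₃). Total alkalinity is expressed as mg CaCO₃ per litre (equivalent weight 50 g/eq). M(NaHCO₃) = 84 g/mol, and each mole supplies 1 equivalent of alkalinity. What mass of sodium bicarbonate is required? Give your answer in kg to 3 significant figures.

50.4 kg

Alkalinity to add: (165 − 89) = 76 mg/L as CaCO₃ × 395,000 L = 30,020 g as CaCO₃.
Equivalents: 30,020 g ÷ 50 g/eq = 600.4 eq.
NaHCO₃ supplies 1 eq per mole → 600.4 mol.
Mass: 600.4 mol × 84 g/mol = 50,430 g.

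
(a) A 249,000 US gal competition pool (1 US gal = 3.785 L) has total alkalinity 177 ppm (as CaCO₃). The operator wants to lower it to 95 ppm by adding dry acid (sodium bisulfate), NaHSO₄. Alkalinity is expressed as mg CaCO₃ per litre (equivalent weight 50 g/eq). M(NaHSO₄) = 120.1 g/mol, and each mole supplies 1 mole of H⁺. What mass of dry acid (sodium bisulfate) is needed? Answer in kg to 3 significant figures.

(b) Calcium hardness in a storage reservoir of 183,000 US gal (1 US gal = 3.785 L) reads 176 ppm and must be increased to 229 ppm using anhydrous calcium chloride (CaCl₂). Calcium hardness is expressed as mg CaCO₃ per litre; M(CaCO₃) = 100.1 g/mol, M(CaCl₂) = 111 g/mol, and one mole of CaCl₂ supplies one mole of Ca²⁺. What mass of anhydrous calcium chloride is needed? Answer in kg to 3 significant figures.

(a) Volume: 249,000 US gal × 3.785 L/gal = 942,465 L.
(a) Alkalinity to neutralize: (177 − 95) = 82 mg/L as CaCO₃ × 942,465 L = 77,280 g as CaCO₃.
(a) Equivalents of H⁺ required: 77,280 ÷ 50 g/eq = 1546 eq = 1546 mol NaHSO₄.
(a) Mass of NaHSO₄: 1546 × 120.1 = 185,600 g.

(b) Volume: 183,000 US gal × 3.785 L/gal = 692,655 L.
(b) Hardness to add: (229 − 176) = 53 mg/L as CaCO₃ × 692,655 L = 36,710 g as CaCO₃.
(b) Moles of Ca²⁺ (1 mol Ca²⁺ ≡ 1 mol CaCO₃): 36,710 / 100.1 g/mol = 366.7 mol.
(b) Mass of CaCl₂: 366.7 × 111 = 40,710 g.

(a) 186 kg; (b) 40.7 kg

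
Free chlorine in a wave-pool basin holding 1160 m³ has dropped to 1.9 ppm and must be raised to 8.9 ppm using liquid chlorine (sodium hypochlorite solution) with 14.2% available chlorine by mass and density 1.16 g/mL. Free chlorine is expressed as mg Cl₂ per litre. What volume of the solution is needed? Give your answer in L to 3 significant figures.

49.3 L

Volume: 1160 m³ = 1,160,000 L.
Chlorine deficit: 8.9 − 1.9 = 7 ppm = 7 mg/L as Cl₂.
Cl₂ equivalent needed: 7 mg/L × 1,160,000 L = 8,120,000 mg = 8120 g.
Product at 14.2% available chlorine: 8120 / 0.142 = 57,180 g.
Volume at density 1.16 g/mL: 57,180 g ÷ 1.16 g/mL = 49,300 mL.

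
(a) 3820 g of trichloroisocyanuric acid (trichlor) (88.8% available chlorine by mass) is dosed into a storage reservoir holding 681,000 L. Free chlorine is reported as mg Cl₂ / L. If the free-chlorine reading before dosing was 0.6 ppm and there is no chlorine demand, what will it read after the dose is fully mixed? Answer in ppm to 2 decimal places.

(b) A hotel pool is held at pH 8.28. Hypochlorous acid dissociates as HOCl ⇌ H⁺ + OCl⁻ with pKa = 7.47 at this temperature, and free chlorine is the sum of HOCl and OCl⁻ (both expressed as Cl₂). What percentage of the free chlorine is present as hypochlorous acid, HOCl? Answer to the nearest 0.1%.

(a) Available chlorine delivered: 3820 g × 0.888 = 3392 g as Cl₂.
(a) Concentration rise: 3392 g / 681,000 L = 4.981 mg/L = 4.98 ppm.
(a) Final FC: 0.6 + 4.98 = 5.58 ppm.

(b) [OCl⁻]/[HOCl] = 10^(pH − pKa) = 10^(8.28 − 7.47) = 10^0.81 = 6.457.
(b) Fraction as HOCl = 1 / (1 + 6.457) = 0.1341.

(a) 5.58 ppm; (b) 13.4%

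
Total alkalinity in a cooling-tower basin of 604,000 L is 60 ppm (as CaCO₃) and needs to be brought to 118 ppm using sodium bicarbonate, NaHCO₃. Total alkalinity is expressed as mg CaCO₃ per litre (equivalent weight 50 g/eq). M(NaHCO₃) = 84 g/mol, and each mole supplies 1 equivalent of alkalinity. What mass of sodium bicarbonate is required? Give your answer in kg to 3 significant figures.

Alkalinity to add: (118 − 60) = 58 mg/L as CaCO₃ × 604,000 L = 35,030 g as CaCO₃.
Equivalents: 35,030 g ÷ 50 g/eq = 700.6 eq.
NaHCO₃ supplies 1 eq per mole → 700.6 mol.
Mass: 700.6 mol × 84 g/mol = 58,850 g.

58.9 kg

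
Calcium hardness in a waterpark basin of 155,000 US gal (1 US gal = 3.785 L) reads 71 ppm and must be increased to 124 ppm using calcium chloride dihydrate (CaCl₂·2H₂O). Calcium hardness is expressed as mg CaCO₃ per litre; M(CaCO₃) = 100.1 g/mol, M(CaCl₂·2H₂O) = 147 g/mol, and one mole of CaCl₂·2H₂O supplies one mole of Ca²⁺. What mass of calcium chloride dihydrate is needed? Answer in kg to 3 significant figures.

45.7 kg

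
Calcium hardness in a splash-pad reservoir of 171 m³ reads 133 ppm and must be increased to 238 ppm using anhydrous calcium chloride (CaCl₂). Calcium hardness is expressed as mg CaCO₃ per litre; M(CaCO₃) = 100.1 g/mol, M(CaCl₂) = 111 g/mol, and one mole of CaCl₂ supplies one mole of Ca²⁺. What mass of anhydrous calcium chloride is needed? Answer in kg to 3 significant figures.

Volume: 171 m³ = 171,000 L.
Hardness to add: (238 − 133) = 105 mg/L as CaCO₃ × 171,000 L = 17,960 g as CaCO₃.
Moles of Ca²⁺ (1 mol Ca²⁺ ≡ 1 mol CaCO₃): 17,960 / 100.1 g/mol = 179.4 mol.
Mass of CaCl₂: 179.4 × 111 = 19,910 g.

19.9 kg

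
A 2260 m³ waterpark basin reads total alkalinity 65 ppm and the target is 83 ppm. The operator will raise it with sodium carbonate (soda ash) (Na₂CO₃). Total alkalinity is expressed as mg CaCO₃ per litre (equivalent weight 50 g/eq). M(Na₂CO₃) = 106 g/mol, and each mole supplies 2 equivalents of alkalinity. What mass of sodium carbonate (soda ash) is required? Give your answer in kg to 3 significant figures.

Volume: 2260 m³ = 2,260,000 L.
Alkalinity to add: (83 − 65) = 18 mg/L as CaCO₃ × 2,260,000 L = 40,680 g as CaCO₃.
Equivalents: 40,680 g ÷ 50 g/eq = 813.6 eq.
Each mole of Na₂CO₃ supplies 2 eq, so 813.6 / 2 = 406.8 mol.
Mass: 406.8 mol × 106 g/mol = 43,120 g.

43.1 kg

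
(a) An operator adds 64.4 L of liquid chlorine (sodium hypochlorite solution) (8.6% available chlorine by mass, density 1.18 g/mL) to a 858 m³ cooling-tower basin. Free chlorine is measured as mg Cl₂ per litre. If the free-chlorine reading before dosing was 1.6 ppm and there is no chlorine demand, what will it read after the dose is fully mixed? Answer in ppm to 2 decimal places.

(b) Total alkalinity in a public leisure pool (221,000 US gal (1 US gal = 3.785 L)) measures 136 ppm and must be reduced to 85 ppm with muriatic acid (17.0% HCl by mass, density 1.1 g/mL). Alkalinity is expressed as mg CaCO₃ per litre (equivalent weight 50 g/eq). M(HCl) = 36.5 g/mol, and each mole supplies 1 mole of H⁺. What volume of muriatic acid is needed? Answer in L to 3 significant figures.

(a) Volume: 858 m³ = 858,000 L.
(a) Mass of solution: 64.4 L × 1000 mL/L × 1.18 g/mL = 75,990 g.
(a) Available chlorine delivered: 75,990 g × 0.086 = 6535 g as Cl₂.
(a) Concentration rise: 6535 g / 858,000 L = 7.617 mg/L = 7.62 ppm.
(a) Final FC: 1.6 + 7.62 = 9.22 ppm.

(b) Volume: 221,000 US gal × 3.785 L/gal = 836,485 L.
(b) Alkalinity to neutralize: (136 − 85) = 51 mg/L as CaCO₃ × 836,485 L = 42,660 g as CaCO₃.
(b) Equivalents of H⁺ required: 42,660 ÷ 50 g/eq = 853.2 eq = 853.2 mol HCl.
(b) Mass of HCl: 853.2 × 36.5 = 31,140 g.
(b) Mass of 17.0% solution: 31,140 / 0.17 = 183,200 g.
(b) Volume: 183,200 g ÷ 1.1 g/mL = 166,500 mL.

(a) 9.22 ppm; (b) 167 L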